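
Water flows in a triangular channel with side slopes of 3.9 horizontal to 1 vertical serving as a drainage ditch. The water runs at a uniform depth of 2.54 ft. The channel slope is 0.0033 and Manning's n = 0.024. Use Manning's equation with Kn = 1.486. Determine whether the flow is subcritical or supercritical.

For a triangular section with side slope z = 3.9: A = zy² = 3.9×2.54² = 25.16 ft²; P = 2y√(1+z²) = 2×2.54×4.026 = 20.45 ft.
Hydraulic radius R = A/P = 25.16/20.45 = 1.23 ft.
V = (1.486/n) R^(2/3) √S = (1.486/0.024) × 1.23^(2/3) × √0.0033 = 4.084 ft/s. Hydraulic depth D_h = A/T = 25.16/19.81 = 1.27 ft.
Froude number Fr = V/√(g·D_h) = 4.084/√(32.2×1.27) = 0.639, which is less than 1, so the flow is subcritical.

subcritical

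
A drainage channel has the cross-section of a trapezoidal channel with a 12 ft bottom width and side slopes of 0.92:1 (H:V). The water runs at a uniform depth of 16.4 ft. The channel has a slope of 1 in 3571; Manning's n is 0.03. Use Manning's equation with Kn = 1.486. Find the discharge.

With bottom width b = 12 ft and side slope z = 0.92: A = (b + zy)y = (12 + 0.92×16.4)×16.4 = 444.2 ft²; P = b + 2y√(1+z²) = 12 + 2×16.4×1.359 = 56.57 ft.
Hydraulic radius R = A/P = 444.2/56.57 = 7.853 ft.
Manning's equation: Q = (1.486/n) A R^(2/3) S^(1/2) = (1.486/0.03) × 444.2 × 7.853^(2/3) × 0.00028^(1/2) = 1450 ft³/s.

Q = 1450 ft³/s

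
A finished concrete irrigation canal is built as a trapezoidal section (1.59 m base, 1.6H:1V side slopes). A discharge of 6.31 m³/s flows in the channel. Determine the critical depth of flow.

y_c = 0.874 m

At critical depth, Q² T / (g A³) = 1, i.e. A³/T = Q²/g = 6.31²/9.81 = 4.059.
Try y = 1.1 m: A³/T = 9.792 — too large.
Try y = 0.704 m: A³/T = 1.82 — too small.
Try y = 0.874 m: A³/T = 4.062 — ≈ 4.059.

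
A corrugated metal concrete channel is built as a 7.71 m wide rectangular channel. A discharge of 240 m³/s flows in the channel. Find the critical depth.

y_c = 4.62 m

For a rectangular channel, critical depth y_c = (q²/g)^(1/3) where q = Q/b = 240/7.71 = 31.13 m²/s.
So y_c = (31.13²/9.81)^(1/3) = 4.62 m.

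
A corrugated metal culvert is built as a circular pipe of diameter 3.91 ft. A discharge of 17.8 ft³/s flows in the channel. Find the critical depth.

y_c = 1.25 ft

At critical depth, Q² T / (g A³) = 1, i.e. A³/T = Q²/g = 17.8²/32.2 = 9.84.
At y = 1.4 ft: A³/T = 15.38 — high.
At y = 1.1 ft: A³/T = 6.047 — low.
At y = 1.25 ft: A³/T = 9.926 — ≈ 9.84.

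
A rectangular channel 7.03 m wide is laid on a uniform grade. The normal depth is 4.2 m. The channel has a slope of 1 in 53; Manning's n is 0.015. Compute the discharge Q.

Flow area A = b·y = 7.03 × 4.2 = 29.53 m². Wetted perimeter P = b + 2y = 7.03 + 2×4.2 = 15.43 m.
Hydraulic radius R = A/P = 29.53/15.43 = 1.914 m.
Manning's equation: Q = (1/n) A R^(2/3) S^(1/2) = (1/0.015) × 29.53 × 1.914^(2/3) × 0.01887^(1/2) = 417 m³/s.

Q = 417 m³/s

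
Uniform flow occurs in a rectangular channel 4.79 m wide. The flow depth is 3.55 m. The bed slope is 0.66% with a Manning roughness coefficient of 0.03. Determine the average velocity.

V = 3.44 m/s

Flow area A = b·y = 4.79 × 3.55 = 17 m². Wetted perimeter P = b + 2y = 4.79 + 2×3.55 = 11.89 m.
Hydraulic radius R = A/P = 17/11.89 = 1.43 m.
From Manning's equation, V = (1/n) R^(2/3) S^(1/2) = (1/0.03) × 1.43^(2/3) × 0.0066^(1/2) = 3.44 m/s.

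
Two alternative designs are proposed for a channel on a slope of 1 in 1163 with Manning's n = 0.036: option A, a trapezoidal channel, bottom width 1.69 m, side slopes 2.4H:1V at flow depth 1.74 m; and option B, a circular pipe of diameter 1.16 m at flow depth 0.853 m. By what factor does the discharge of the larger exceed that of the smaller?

Channel A: With bottom width b = 1.69 m and side slope z = 2.4: A = (b + zy)y = (1.69 + 2.4×1.74)×1.74 = 10.21 m²; P = b + 2y√(1+z²) = 1.69 + 2×1.74×2.6 = 10.74 m. Hydraulic radius R = A/P = 10.21/10.74 = 0.9505 m. Q_A = (1/0.036)·10.21·0.9505^(2/3)·√0.0008598 = 8.037 m³/s.
Channel B: For a circular section of diameter D = 1.16 m at depth y = 0.853 m, the central angle is θ = 2 arccos(1 − 2y/D) = 4.122 rad. Then A = (D²/8)(θ − sin θ) = 0.833 m² and P = Dθ/2 = 2.391 m. Hydraulic radius R = A/P = 0.833/2.391 = 0.3484 m. Q_B = (1/0.036)·0.833·0.3484^(2/3)·√0.0008598 = 0.336 m³/s.
The larger discharge is 8.037 m³/s and the smaller is 0.336 m³/s; the ratio is 23.9.

23.9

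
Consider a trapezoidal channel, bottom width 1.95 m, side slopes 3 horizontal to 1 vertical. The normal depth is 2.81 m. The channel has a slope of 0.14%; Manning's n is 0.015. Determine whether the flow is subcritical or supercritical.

subcritical

With bottom width b = 1.95 m and side slope z = 3: A = (b + zy)y = (1.95 + 3×2.81)×2.81 = 29.17 m²; P = b + 2y√(1+z²) = 1.95 + 2×2.81×3.162 = 19.72 m.
Hydraulic radius R = A/P = 29.17/19.72 = 1.479 m.
V = (1/n) R^(2/3) √S = (1/0.015) × 1.479^(2/3) × √0.0014 = 3.238 m/s. Hydraulic depth D_h = A/T = 29.17/18.81 = 1.551 m.
Froude number Fr = V/√(g·D_h) = 3.238/√(9.81×1.551) = 0.83, which is less than 1, so the flow is subcritical.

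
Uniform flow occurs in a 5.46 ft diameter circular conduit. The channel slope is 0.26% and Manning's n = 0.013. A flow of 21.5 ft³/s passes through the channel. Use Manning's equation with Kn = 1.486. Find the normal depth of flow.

y_n = 1.32 ft

Manning's equation rearranged: A R^(2/3) = nQ / (1.486·√S) = 0.013 × 21.5 / (1.486 × √0.0026) = 3.689.
Trying y = 1.45 ft: A R^(2/3) = 4.447 — too large.
Trying y = 1.14 ft: A R^(2/3) = 2.752 — too small.
Trying y = 1.32 ft: A R^(2/3) = 3.692 — close enough.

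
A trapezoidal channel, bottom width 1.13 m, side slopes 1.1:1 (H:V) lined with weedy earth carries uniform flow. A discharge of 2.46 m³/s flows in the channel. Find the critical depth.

y_c = 0.634 m

At critical depth, Q² T / (g A³) = 1, i.e. A³/T = Q²/g = 2.46²/9.81 = 0.6169.
Trying y = 0.438 m: A³/T = 0.1681 — too small.
Trying y = 0.736 m: A³/T = 1.058 — too large.
Trying y = 0.634 m: A³/T = 0.6159 — ≈ 0.6169.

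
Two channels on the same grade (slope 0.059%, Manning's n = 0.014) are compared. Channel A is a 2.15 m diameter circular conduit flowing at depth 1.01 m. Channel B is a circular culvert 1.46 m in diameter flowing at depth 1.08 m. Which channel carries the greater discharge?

Channel A: For a circular section of diameter D = 2.15 m at depth y = 1.01 m, the central angle is θ = 2 arccos(1 − 2y/D) = 3.021 rad. Then A = (D²/8)(θ − sin θ) = 1.676 m² and P = Dθ/2 = 3.247 m. Hydraulic radius R = A/P = 1.676/3.247 = 0.516 m. Q_A = (1/0.014)·1.676·0.516^(2/3)·√0.00059 = 1.87 m³/s.
Channel B: For a circular section of diameter D = 1.46 m at depth y = 1.08 m, the central angle is θ = 2 arccos(1 − 2y/D) = 4.142 rad. Then A = (D²/8)(θ − sin θ) = 1.328 m² and P = Dθ/2 = 3.023 m. Hydraulic radius R = A/P = 1.328/3.023 = 0.4392 m. Q_B = (1/0.014)·1.328·0.4392^(2/3)·√0.00059 = 1.331 m³/s.
Q_A = 1.87 m³/s vs Q_B = 1.331 m³/s, so channel A carries more.

channel A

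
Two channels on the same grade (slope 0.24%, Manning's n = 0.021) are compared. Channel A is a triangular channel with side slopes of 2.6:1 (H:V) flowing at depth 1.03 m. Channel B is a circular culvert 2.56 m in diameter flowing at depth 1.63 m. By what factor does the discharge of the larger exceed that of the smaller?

Channel A: For a triangular section with side slope z = 2.6: A = zy² = 2.6×1.03² = 2.758 m²; P = 2y√(1+z²) = 2×1.03×2.786 = 5.738 m. Hydraulic radius R = A/P = 2.758/5.738 = 0.4807 m. Q_A = (1/0.021)·2.758·0.4807^(2/3)·√0.0024 = 3.949 m³/s.
Channel B: For a circular section of diameter D = 2.56 m at depth y = 1.63 m, the central angle is θ = 2 arccos(1 − 2y/D) = 3.696 rad. Then A = (D²/8)(θ − sin θ) = 3.458 m² and P = Dθ/2 = 4.73 m. Hydraulic radius R = A/P = 3.458/4.73 = 0.7311 m. Q_B = (1/0.021)·3.458·0.7311^(2/3)·√0.0024 = 6.547 m³/s.
The larger discharge is 6.547 m³/s and the smaller is 3.949 m³/s; the ratio is 1.66.

1.66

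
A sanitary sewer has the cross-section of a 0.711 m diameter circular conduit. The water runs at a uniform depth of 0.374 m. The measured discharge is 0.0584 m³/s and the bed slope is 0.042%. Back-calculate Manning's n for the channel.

For a circular section of diameter D = 0.711 m at depth y = 0.374 m, the central angle is θ = 2 arccos(1 − 2y/D) = 3.246 rad. Then A = (D²/8)(θ − sin θ) = 0.2117 m² and P = Dθ/2 = 1.154 m.
Hydraulic radius R = A/P = 0.2117/1.154 = 0.1834 m.
Rearranging Manning's equation: n = (1/Q) A R^(2/3) S^(1/2) = (1/0.0584) × 0.2117 × 0.1834^(2/3) × √0.00042 = 0.024.

n = 0.024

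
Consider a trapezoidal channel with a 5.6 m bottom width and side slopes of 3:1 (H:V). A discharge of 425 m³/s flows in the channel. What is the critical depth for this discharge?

y_c = 4.44 m

At critical depth, Q² T / (g A³) = 1, i.e. A³/T = Q²/g = 425²/9.81 = 18410.
At y = 5.07 m: A³/T = 32610 — too large.
At y = 3.25 m: A³/T = 4947 — too small.
At y = 4.44 m: A³/T = 18390 — ≈ 18410.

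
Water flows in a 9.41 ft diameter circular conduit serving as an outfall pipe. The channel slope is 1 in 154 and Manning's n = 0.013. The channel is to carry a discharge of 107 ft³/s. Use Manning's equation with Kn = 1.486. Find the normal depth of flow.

y_n = 1.95 ft

Manning's equation rearranged: A R^(2/3) = nQ / (1.486·√S) = 0.013 × 107 / (1.486 × √0.006494) = 11.62.
At y = 1.62 ft: A R^(2/3) = 7.938 — low.
At y = 2.3 ft: A R^(2/3) = 16.11 — high.
At y = 1.95 ft: A R^(2/3) = 11.57 — close enough.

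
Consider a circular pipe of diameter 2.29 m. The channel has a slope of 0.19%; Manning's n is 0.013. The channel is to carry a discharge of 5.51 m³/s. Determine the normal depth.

y_n = 1.25 m

Manning's equation rearranged: A R^(2/3) = nQ / (1·√S) = 0.013 × 5.51 / (√0.0019) = 1.643.
Trying y = 1.54 m: A R^(2/3) = 2.253 — over.
Trying y = 0.971 m: A R^(2/3) = 1.064 — short.
Trying y = 1.25 m: A R^(2/3) = 1.643 — matches.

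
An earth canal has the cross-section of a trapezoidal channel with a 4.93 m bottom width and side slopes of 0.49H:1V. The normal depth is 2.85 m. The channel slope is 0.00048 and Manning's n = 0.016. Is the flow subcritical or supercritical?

subcritical

With bottom width b = 4.93 m and side slope z = 0.49: A = (b + zy)y = (4.93 + 0.49×2.85)×2.85 = 18.03 m²; P = b + 2y√(1+z²) = 4.93 + 2×2.85×1.114 = 11.28 m.
Hydraulic radius R = A/P = 18.03/11.28 = 1.599 m.
V = (1/n) R^(2/3) √S = (1/0.016) × 1.599^(2/3) × √0.00048 = 1.872 m/s. Hydraulic depth D_h = A/T = 18.03/7.723 = 2.335 m.
Froude number Fr = V/√(g·D_h) = 1.872/√(9.81×2.335) = 0.391, which is less than 1, so the flow is subcritical.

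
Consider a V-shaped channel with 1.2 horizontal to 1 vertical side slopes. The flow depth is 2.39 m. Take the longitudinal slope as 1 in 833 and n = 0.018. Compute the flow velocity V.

For a triangular section with side slope z = 1.2: A = zy² = 1.2×2.39² = 6.855 m²; P = 2y√(1+z²) = 2×2.39×1.562 = 7.467 m.
Hydraulic radius R = A/P = 6.855/7.467 = 0.918 m.
From Manning's equation, V = (1/n) R^(2/3) S^(1/2) = (1/0.018) × 0.918^(2/3) × 0.0012^(1/2) = 1.82 m/s.

V = 1.82 m/s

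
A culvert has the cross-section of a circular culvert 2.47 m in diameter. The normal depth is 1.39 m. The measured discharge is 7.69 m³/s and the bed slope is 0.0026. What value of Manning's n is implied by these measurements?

For a circular section of diameter D = 2.47 m at depth y = 1.39 m, the central angle is θ = 2 arccos(1 − 2y/D) = 3.393 rad. Then A = (D²/8)(θ − sin θ) = 2.778 m² and P = Dθ/2 = 4.191 m.
Hydraulic radius R = A/P = 2.778/4.191 = 0.6628 m.
Rearranging Manning's equation: n = (1/Q) A R^(2/3) S^(1/2) = (1/7.69) × 2.778 × 0.6628^(2/3) × √0.0026 = 0.014.

n = 0.014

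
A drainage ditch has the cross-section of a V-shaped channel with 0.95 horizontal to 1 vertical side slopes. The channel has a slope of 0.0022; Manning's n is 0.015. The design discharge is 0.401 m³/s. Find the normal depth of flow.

y_n = 0.616 m

Manning's equation rearranged: A R^(2/3) = nQ / (1·√S) = 0.015 × 0.401 / (√0.0022) = 0.1282.
At y = 0.676 m: A R^(2/3) = 0.1643 — too large.
At y = 0.503 m: A R^(2/3) = 0.07469 — too small.
At y = 0.616 m: A R^(2/3) = 0.1282 — close enough.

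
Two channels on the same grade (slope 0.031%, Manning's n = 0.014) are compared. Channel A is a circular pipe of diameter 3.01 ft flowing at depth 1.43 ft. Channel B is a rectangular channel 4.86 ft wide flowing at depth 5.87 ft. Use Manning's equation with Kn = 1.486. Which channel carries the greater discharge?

channel B

Channel A: For a circular section of diameter D = 3.01 ft at depth y = 1.43 ft, the central angle is θ = 2 arccos(1 − 2y/D) = 3.042 rad. Then A = (D²/8)(θ − sin θ) = 3.332 ft² and P = Dθ/2 = 4.578 ft. Hydraulic radius R = A/P = 3.332/4.578 = 0.7279 ft. Q_A = (1.486/0.014)·3.332·0.7279^(2/3)·√0.00031 = 5.039 ft³/s.
Channel B: Flow area A = b·y = 4.86 × 5.87 = 28.53 ft². Wetted perimeter P = b + 2y = 4.86 + 2×5.87 = 16.6 ft. Hydraulic radius R = A/P = 28.53/16.6 = 1.719 ft. Q_B = (1.486/0.014)·28.53·1.719^(2/3)·√0.00031 = 76.49 ft³/s.
Q_A = 5.039 ft³/s vs Q_B = 76.49 ft³/s, so channel B carries more.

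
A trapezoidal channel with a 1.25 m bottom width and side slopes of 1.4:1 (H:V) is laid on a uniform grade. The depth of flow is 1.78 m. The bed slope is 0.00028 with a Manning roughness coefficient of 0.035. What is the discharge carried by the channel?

With bottom width b = 1.25 m and side slope z = 1.4: A = (b + zy)y = (1.25 + 1.4×1.78)×1.78 = 6.661 m²; P = b + 2y√(1+z²) = 1.25 + 2×1.78×1.72 = 7.375 m.
Hydraulic radius R = A/P = 6.661/7.375 = 0.9032 m.
Manning's equation: Q = (1/n) A R^(2/3) S^(1/2) = (1/0.035) × 6.661 × 0.9032^(2/3) × 0.00028^(1/2) = 2.98 m³/s.

Q = 2.98 m³/s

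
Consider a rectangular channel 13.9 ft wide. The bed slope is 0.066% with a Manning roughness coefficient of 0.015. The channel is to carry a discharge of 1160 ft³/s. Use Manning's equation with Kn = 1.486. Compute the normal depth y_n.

Manning's equation rearranged: A R^(2/3) = nQ / (1.486·√S) = 0.015 × 1160 / (1.486 × √0.00066) = 455.8.
Trying y = 8.95 ft: A R^(2/3) = 308.9 — low.
Trying y = 14.8 ft: A R^(2/3) = 579.6 — high.
Trying y = 12.2 ft: A R^(2/3) = 457.3 — ≈ 455.8.

y_n = 12.2 ft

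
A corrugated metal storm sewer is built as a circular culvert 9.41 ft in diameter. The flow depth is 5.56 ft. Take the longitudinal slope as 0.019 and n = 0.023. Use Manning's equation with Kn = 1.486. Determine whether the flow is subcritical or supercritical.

supercritical

For a circular section of diameter D = 9.41 ft at depth y = 5.56 ft, the central angle is θ = 2 arccos(1 − 2y/D) = 3.507 rad. Then A = (D²/8)(θ − sin θ) = 42.77 ft² and P = Dθ/2 = 16.5 ft.
Hydraulic radius R = A/P = 42.77/16.5 = 2.592 ft.
V = (1.486/n) R^(2/3) √S = (1.486/0.023) × 2.592^(2/3) × √0.019 = 16.81 ft/s. Hydraulic depth D_h = A/T = 42.77/9.253 = 4.623 ft.
Froude number Fr = V/√(g·D_h) = 16.81/√(32.2×4.623) = 1.38, which is greater than 1, so the flow is supercritical.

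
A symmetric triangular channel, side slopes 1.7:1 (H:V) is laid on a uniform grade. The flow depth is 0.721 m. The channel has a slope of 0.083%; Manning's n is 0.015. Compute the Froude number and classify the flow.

subcritical

For a triangular section with side slope z = 1.7: A = zy² = 1.7×0.721² = 0.8837 m²; P = 2y√(1+z²) = 2×0.721×1.972 = 2.844 m.
Hydraulic radius R = A/P = 0.8837/2.844 = 0.3107 m.
V = (1/n) R^(2/3) √S = (1/0.015) × 0.3107^(2/3) × √0.00083 = 0.8811 m/s. Hydraulic depth D_h = A/T = 0.8837/2.451 = 0.3605 m.
Froude number Fr = V/√(g·D_h) = 0.8811/√(9.81×0.3605) = 0.469, which is less than 1, so the flow is subcritical.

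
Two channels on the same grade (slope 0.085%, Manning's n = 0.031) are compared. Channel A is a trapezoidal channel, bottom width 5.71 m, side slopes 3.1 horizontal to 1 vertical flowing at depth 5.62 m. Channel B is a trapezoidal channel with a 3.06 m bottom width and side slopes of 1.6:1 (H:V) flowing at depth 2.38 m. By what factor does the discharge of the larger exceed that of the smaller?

Channel A: With bottom width b = 5.71 m and side slope z = 3.1: A = (b + zy)y = (5.71 + 3.1×5.62)×5.62 = 130 m²; P = b + 2y√(1+z²) = 5.71 + 2×5.62×3.257 = 42.32 m. Hydraulic radius R = A/P = 130/42.32 = 3.072 m. Q_A = (1/0.031)·130·3.072^(2/3)·√0.00085 = 258.4 m³/s.
Channel B: With bottom width b = 3.06 m and side slope z = 1.6: A = (b + zy)y = (3.06 + 1.6×2.38)×2.38 = 16.35 m²; P = b + 2y√(1+z²) = 3.06 + 2×2.38×1.887 = 12.04 m. Hydraulic radius R = A/P = 16.35/12.04 = 1.357 m. Q_B = (1/0.031)·16.35·1.357^(2/3)·√0.00085 = 18.85 m³/s.
The larger discharge is 258.4 m³/s and the smaller is 18.85 m³/s; the ratio is 13.7.

13.7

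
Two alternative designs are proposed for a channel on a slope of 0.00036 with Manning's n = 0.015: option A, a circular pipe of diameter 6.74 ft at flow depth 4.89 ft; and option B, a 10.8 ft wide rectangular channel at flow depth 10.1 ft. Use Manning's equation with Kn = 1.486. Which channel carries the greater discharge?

Channel A: For a circular section of diameter D = 6.74 ft at depth y = 4.89 ft, the central angle is θ = 2 arccos(1 − 2y/D) = 4.077 rad. Then A = (D²/8)(θ − sin θ) = 27.73 ft² and P = Dθ/2 = 13.74 ft. Hydraulic radius R = A/P = 27.73/13.74 = 2.018 ft. Q_A = (1.486/0.015)·27.73·2.018^(2/3)·√0.00036 = 83.21 ft³/s.
Channel B: Flow area A = b·y = 10.8 × 10.1 = 109.1 ft². Wetted perimeter P = b + 2y = 10.8 + 2×10.1 = 31 ft. Hydraulic radius R = A/P = 109.1/31 = 3.519 ft. Q_B = (1.486/0.015)·109.1·3.519^(2/3)·√0.00036 = 474.3 ft³/s.
Q_A = 83.21 ft³/s vs Q_B = 474.3 ft³/s, so channel B carries more.

channel B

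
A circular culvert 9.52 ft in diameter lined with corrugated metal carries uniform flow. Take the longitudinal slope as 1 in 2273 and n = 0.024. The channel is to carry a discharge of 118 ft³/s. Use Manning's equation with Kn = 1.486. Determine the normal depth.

Manning's equation rearranged: A R^(2/3) = nQ / (1.486·√S) = 0.024 × 118 / (1.486 × √0.0004399) = 90.86.
Try y = 5.24 ft: A R^(2/3) = 74.41 — low.
Try y = 7.56 ft: A R^(2/3) = 123.1 — high.
Try y = 5.96 ft: A R^(2/3) = 90.88 — close enough.

y_n = 5.96 ft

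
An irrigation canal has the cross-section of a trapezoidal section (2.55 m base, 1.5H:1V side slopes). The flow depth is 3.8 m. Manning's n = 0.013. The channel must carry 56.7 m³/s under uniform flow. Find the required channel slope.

S = 0.00023

With bottom width b = 2.55 m and side slope z = 1.5: A = (b + zy)y = (2.55 + 1.5×3.8)×3.8 = 31.35 m²; P = b + 2y√(1+z²) = 2.55 + 2×3.8×1.803 = 16.25 m.
Hydraulic radius R = A/P = 31.35/16.25 = 1.929 m.
From Manning's equation, S = [nQ / (1 A R^(2/3))]² = [0.013 × 56.7 / (1 × 31.35 × 1.929^(2/3))]² = 0.00023.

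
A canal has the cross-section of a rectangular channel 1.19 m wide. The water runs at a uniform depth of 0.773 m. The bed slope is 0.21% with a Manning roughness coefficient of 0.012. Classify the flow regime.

subcritical

Flow area A = b·y = 1.19 × 0.773 = 0.9199 m². Wetted perimeter P = b + 2y = 1.19 + 2×0.773 = 2.736 m.
Hydraulic radius R = A/P = 0.9199/2.736 = 0.3362 m.
V = (1/n) R^(2/3) √S = (1/0.012) × 0.3362^(2/3) × √0.0021 = 1.846 m/s. Hydraulic depth D_h = A/T = 0.9199/1.19 = 0.773 m.
Froude number Fr = V/√(g·D_h) = 1.846/√(9.81×0.773) = 0.671, which is less than 1, so the flow is subcritical.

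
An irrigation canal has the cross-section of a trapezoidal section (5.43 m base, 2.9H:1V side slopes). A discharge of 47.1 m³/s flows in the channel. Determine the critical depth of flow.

y_c = 1.5 m

At critical depth, Q² T / (g A³) = 1, i.e. A³/T = Q²/g = 47.1²/9.81 = 226.1.
At y = 1.35 m: A³/T = 151.4 — short.
At y = 1.63 m: A³/T = 304.9 — over.
At y = 1.5 m: A³/T = 223.4 — ≈ 226.1.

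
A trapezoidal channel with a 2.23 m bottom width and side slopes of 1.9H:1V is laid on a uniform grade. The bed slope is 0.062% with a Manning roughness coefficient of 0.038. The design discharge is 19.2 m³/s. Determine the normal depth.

Manning's equation rearranged: A R^(2/3) = nQ / (1·√S) = 0.038 × 19.2 / (√0.00062) = 29.3.
Try y = 3.48 m: A R^(2/3) = 45.39 — over.
Try y = 2.88 m: A R^(2/3) = 29.32 — close enough.

y_n = 2.88 m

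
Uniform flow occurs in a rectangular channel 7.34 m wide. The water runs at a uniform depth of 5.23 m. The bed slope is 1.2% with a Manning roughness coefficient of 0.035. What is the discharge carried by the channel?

Q = 201 m³/s

Flow area A = b·y = 7.34 × 5.23 = 38.39 m². Wetted perimeter P = b + 2y = 7.34 + 2×5.23 = 17.8 m.
Hydraulic radius R = A/P = 38.39/17.8 = 2.157 m.
Manning's equation: Q = (1/n) A R^(2/3) S^(1/2) = (1/0.035) × 38.39 × 2.157^(2/3) × 0.012^(1/2) = 201 m³/s.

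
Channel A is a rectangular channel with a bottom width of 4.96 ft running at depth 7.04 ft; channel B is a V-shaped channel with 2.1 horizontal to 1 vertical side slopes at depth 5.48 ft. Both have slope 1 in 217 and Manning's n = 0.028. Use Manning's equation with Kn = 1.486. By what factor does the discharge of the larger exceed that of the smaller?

2.2

Channel A: Flow area A = b·y = 4.96 × 7.04 = 34.92 ft². Wetted perimeter P = b + 2y = 4.96 + 2×7.04 = 19.04 ft. Hydraulic radius R = A/P = 34.92/19.04 = 1.834 ft. Q_A = (1.486/0.028)·34.92·1.834^(2/3)·√0.004608 = 188.5 ft³/s.
Channel B: For a triangular section with side slope z = 2.1: A = zy² = 2.1×5.48² = 63.06 ft²; P = 2y√(1+z²) = 2×5.48×2.326 = 25.49 ft. Hydraulic radius R = A/P = 63.06/25.49 = 2.474 ft. Q_B = (1.486/0.028)·63.06·2.474^(2/3)·√0.004608 = 415.6 ft³/s.
The larger discharge is 415.6 ft³/s and the smaller is 188.5 ft³/s; the ratio is 2.2.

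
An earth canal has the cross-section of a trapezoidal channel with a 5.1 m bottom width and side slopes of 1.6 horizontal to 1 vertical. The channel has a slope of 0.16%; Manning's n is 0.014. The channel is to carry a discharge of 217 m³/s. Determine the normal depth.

y_n = 3.91 m

Manning's equation rearranged: A R^(2/3) = nQ / (1·√S) = 0.014 × 217 / (√0.0016) = 75.95.
Trying y = 3.4 m: A R^(2/3) = 56.86 — low.
Trying y = 3.91 m: A R^(2/3) = 75.93 — matches.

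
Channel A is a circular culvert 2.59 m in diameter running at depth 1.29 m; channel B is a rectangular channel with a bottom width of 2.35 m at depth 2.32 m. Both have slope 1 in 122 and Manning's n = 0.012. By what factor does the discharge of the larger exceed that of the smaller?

Channel A: For a circular section of diameter D = 2.59 m at depth y = 1.29 m, the central angle is θ = 2 arccos(1 − 2y/D) = 3.134 rad. Then A = (D²/8)(θ − sin θ) = 2.621 m² and P = Dθ/2 = 4.058 m. Hydraulic radius R = A/P = 2.621/4.058 = 0.6459 m. Q_A = (1/0.012)·2.621·0.6459^(2/3)·√0.008197 = 14.78 m³/s.
Channel B: Flow area A = b·y = 2.35 × 2.32 = 5.452 m². Wetted perimeter P = b + 2y = 2.35 + 2×2.32 = 6.99 m. Hydraulic radius R = A/P = 5.452/6.99 = 0.78 m. Q_B = (1/0.012)·5.452·0.78^(2/3)·√0.008197 = 34.85 m³/s.
The larger discharge is 34.85 m³/s and the smaller is 14.78 m³/s; the ratio is 2.36.

2.36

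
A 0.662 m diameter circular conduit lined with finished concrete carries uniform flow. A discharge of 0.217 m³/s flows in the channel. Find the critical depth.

At critical depth, Q² T / (g A³) = 1, i.e. A³/T = Q²/g = 0.217²/9.81 = 0.0048.
Try y = 0.256 m: A³/T = 0.002877 — too small.
Try y = 0.368 m: A³/T = 0.01154 — too large.
Try y = 0.293 m: A³/T = 0.00483 — ≈ 0.0048.

y_c = 0.293 m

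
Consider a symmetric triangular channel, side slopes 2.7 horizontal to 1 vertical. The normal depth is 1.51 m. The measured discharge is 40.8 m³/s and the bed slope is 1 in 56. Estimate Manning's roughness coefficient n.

n = 0.016

For a triangular section with side slope z = 2.7: A = zy² = 2.7×1.51² = 6.156 m²; P = 2y√(1+z²) = 2×1.51×2.879 = 8.695 m.
Hydraulic radius R = A/P = 6.156/8.695 = 0.708 m.
Rearranging Manning's equation: n = (1/Q) A R^(2/3) S^(1/2) = (1/40.8) × 6.156 × 0.708^(2/3) × √0.01786 = 0.016.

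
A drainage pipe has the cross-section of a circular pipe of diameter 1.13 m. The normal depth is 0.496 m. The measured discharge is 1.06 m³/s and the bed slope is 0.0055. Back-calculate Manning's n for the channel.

n = 0.012

For a circular section of diameter D = 1.13 m at depth y = 0.496 m, the central angle is θ = 2 arccos(1 − 2y/D) = 2.897 rad. Then A = (D²/8)(θ − sin θ) = 0.4237 m² and P = Dθ/2 = 1.637 m.
Hydraulic radius R = A/P = 0.4237/1.637 = 0.2589 m.
Rearranging Manning's equation: n = (1/Q) A R^(2/3) S^(1/2) = (1/1.06) × 0.4237 × 0.2589^(2/3) × √0.0055 = 0.012.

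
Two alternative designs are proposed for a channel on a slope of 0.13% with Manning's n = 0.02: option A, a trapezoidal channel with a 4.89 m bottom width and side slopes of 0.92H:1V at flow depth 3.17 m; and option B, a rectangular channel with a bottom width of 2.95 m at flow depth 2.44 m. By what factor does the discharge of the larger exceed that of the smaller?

5.45

Channel A: With bottom width b = 4.89 m and side slope z = 0.92: A = (b + zy)y = (4.89 + 0.92×3.17)×3.17 = 24.75 m²; P = b + 2y√(1+z²) = 4.89 + 2×3.17×1.359 = 13.5 m. Hydraulic radius R = A/P = 24.75/13.5 = 1.832 m. Q_A = (1/0.02)·24.75·1.832^(2/3)·√0.0013 = 66.8 m³/s.
Channel B: Flow area A = b·y = 2.95 × 2.44 = 7.198 m². Wetted perimeter P = b + 2y = 2.95 + 2×2.44 = 7.83 m. Hydraulic radius R = A/P = 7.198/7.83 = 0.9193 m. Q_B = (1/0.02)·7.198·0.9193^(2/3)·√0.0013 = 12.27 m³/s.
The larger discharge is 66.8 m³/s and the smaller is 12.27 m³/s; the ratio is 5.45.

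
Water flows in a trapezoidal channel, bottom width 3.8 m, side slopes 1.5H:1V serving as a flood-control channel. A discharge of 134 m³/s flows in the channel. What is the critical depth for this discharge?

At critical depth, Q² T / (g A³) = 1, i.e. A³/T = Q²/g = 134²/9.81 = 1830.
Try y = 3.77 m: A³/T = 2997 — over.
Try y = 3.33 m: A³/T = 1822 — ≈ 1830.

y_c = 3.33 m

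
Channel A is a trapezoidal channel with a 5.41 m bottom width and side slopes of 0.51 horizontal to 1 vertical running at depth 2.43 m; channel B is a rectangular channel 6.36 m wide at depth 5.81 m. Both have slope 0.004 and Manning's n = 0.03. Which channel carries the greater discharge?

channel B

Channel A: With bottom width b = 5.41 m and side slope z = 0.51: A = (b + zy)y = (5.41 + 0.51×2.43)×2.43 = 16.16 m²; P = b + 2y√(1+z²) = 5.41 + 2×2.43×1.123 = 10.87 m. Hydraulic radius R = A/P = 16.16/10.87 = 1.487 m. Q_A = (1/0.03)·16.16·1.487^(2/3)·√0.004 = 44.38 m³/s.
Channel B: Flow area A = b·y = 6.36 × 5.81 = 36.95 m². Wetted perimeter P = b + 2y = 6.36 + 2×5.81 = 17.98 m. Hydraulic radius R = A/P = 36.95/17.98 = 2.055 m. Q_B = (1/0.03)·36.95·2.055^(2/3)·√0.004 = 125.9 m³/s.
Q_A = 44.38 m³/s vs Q_B = 125.9 m³/s, so channel B carries more.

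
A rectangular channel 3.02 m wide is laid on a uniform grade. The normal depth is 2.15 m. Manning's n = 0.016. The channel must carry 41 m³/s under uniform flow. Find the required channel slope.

Flow area A = b·y = 3.02 × 2.15 = 6.493 m². Wetted perimeter P = b + 2y = 3.02 + 2×2.15 = 7.32 m.
Hydraulic radius R = A/P = 6.493/7.32 = 0.887 m.
From Manning's equation, S = [nQ / (1 A R^(2/3))]² = [0.016 × 41 / (1 × 6.493 × 0.887^(2/3))]² = 0.012.

S = 0.012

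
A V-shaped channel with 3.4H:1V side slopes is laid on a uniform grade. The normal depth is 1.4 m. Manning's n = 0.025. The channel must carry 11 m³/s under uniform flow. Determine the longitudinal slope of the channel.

S = 0.0029

For a triangular section with side slope z = 3.4: A = zy² = 3.4×1.4² = 6.664 m²; P = 2y√(1+z²) = 2×1.4×3.544 = 9.923 m.
Hydraulic radius R = A/P = 6.664/9.923 = 0.6716 m.
From Manning's equation, S = [nQ / (1 A R^(2/3))]² = [0.025 × 11 / (1 × 6.664 × 0.6716^(2/3))]² = 0.0029.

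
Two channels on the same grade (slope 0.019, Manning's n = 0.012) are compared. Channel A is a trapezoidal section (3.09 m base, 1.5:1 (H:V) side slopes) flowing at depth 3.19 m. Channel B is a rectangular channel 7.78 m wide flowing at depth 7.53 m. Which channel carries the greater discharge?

Channel A: With bottom width b = 3.09 m and side slope z = 1.5: A = (b + zy)y = (3.09 + 1.5×3.19)×3.19 = 25.12 m²; P = b + 2y√(1+z²) = 3.09 + 2×3.19×1.803 = 14.59 m. Hydraulic radius R = A/P = 25.12/14.59 = 1.722 m. Q_A = (1/0.012)·25.12·1.722^(2/3)·√0.019 = 414.5 m³/s.
Channel B: Flow area A = b·y = 7.78 × 7.53 = 58.58 m². Wetted perimeter P = b + 2y = 7.78 + 2×7.53 = 22.84 m. Hydraulic radius R = A/P = 58.58/22.84 = 2.565 m. Q_B = (1/0.012)·58.58·2.565^(2/3)·√0.019 = 1261 m³/s.
Q_A = 414.5 m³/s vs Q_B = 1261 m³/s, so channel B carries more.

channel B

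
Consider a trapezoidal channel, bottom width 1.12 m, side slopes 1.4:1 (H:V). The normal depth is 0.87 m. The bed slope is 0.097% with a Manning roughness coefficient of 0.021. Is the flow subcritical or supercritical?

With bottom width b = 1.12 m and side slope z = 1.4: A = (b + zy)y = (1.12 + 1.4×0.87)×0.87 = 2.034 m²; P = b + 2y√(1+z²) = 1.12 + 2×0.87×1.72 = 4.114 m.
Hydraulic radius R = A/P = 2.034/4.114 = 0.4945 m.
V = (1/n) R^(2/3) √S = (1/0.021) × 0.4945^(2/3) × √0.00097 = 0.9274 m/s. Hydraulic depth D_h = A/T = 2.034/3.556 = 0.572 m.
Froude number Fr = V/√(g·D_h) = 0.9274/√(9.81×0.572) = 0.391, which is less than 1, so the flow is subcritical.

subcritical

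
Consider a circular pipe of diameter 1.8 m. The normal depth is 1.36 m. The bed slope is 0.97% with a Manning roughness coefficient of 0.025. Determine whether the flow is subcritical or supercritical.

For a circular section of diameter D = 1.8 m at depth y = 1.36 m, the central angle is θ = 2 arccos(1 − 2y/D) = 4.215 rad. Then A = (D²/8)(θ − sin θ) = 2.063 m² and P = Dθ/2 = 3.793 m.
Hydraulic radius R = A/P = 2.063/3.793 = 0.5438 m.
V = (1/n) R^(2/3) √S = (1/0.025) × 0.5438^(2/3) × √0.0097 = 2.625 m/s. Hydraulic depth D_h = A/T = 2.063/1.547 = 1.333 m.
Froude number Fr = V/√(g·D_h) = 2.625/√(9.81×1.333) = 0.726, which is less than 1, so the flow is subcritical.

subcritical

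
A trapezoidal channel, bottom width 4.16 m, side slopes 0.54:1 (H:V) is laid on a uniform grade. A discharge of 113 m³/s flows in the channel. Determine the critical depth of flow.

At critical depth, Q² T / (g A³) = 1, i.e. A³/T = Q²/g = 113²/9.81 = 1302.
Try y = 4.51 m: A³/T = 2914 — over.
Try y = 2.7 m: A³/T = 493.2 — short.
Try y = 3.59 m: A³/T = 1306 — ≈ 1302.

y_c = 3.59 m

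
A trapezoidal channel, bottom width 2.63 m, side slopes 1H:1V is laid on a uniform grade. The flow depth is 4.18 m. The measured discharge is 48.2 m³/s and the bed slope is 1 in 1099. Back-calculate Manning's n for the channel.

With bottom width b = 2.63 m and side slope z = 1: A = (b + zy)y = (2.63 + 1×4.18)×4.18 = 28.47 m²; P = b + 2y√(1+z²) = 2.63 + 2×4.18×1.414 = 14.45 m.
Hydraulic radius R = A/P = 28.47/14.45 = 1.97 m.
Rearranging Manning's equation: n = (1/Q) A R^(2/3) S^(1/2) = (1/48.2) × 28.47 × 1.97^(2/3) × √0.0009099 = 0.028.

n = 0.028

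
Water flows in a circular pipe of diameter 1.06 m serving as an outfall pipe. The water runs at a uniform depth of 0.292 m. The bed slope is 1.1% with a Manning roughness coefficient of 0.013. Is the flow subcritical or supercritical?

supercritical

For a circular section of diameter D = 1.06 m at depth y = 0.292 m, the central angle is θ = 2 arccos(1 − 2y/D) = 2.21 rad. Then A = (D²/8)(θ − sin θ) = 0.1977 m² and P = Dθ/2 = 1.171 m.
Hydraulic radius R = A/P = 0.1977/1.171 = 0.1688 m.
V = (1/n) R^(2/3) √S = (1/0.013) × 0.1688^(2/3) × √0.011 = 2.464 m/s. Hydraulic depth D_h = A/T = 0.1977/0.9471 = 0.2088 m.
Froude number Fr = V/√(g·D_h) = 2.464/√(9.81×0.2088) = 1.72, which is greater than 1, so the flow is supercritical.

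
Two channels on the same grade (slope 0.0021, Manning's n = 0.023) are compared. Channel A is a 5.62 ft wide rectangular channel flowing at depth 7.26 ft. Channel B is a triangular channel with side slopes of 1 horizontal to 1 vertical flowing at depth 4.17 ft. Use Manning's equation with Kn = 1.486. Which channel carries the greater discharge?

channel A

Channel A: Flow area A = b·y = 5.62 × 7.26 = 40.8 ft². Wetted perimeter P = b + 2y = 5.62 + 2×7.26 = 20.14 ft. Hydraulic radius R = A/P = 40.8/20.14 = 2.026 ft. Q_A = (1.486/0.023)·40.8·2.026^(2/3)·√0.0021 = 193.4 ft³/s.
Channel B: For a triangular section with side slope z = 1: A = zy² = 1×4.17² = 17.39 ft²; P = 2y√(1+z²) = 2×4.17×1.414 = 11.79 ft. Hydraulic radius R = A/P = 17.39/11.79 = 1.474 ft. Q_B = (1.486/0.023)·17.39·1.474^(2/3)·√0.0021 = 66.69 ft³/s.
Q_A = 193.4 ft³/s vs Q_B = 66.69 ft³/s, so channel A carries more.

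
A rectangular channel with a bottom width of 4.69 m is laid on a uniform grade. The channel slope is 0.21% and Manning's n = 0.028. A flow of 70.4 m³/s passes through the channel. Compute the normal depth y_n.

Manning's equation rearranged: A R^(2/3) = nQ / (1·√S) = 0.028 × 70.4 / (√0.0021) = 43.02.
Trying y = 8.05 m: A R^(2/3) = 56.2 — high.
Trying y = 4.44 m: A R^(2/3) = 27.7 — low.
Trying y = 6.4 m: A R^(2/3) = 43.03 — matches.

y_n = 6.4 m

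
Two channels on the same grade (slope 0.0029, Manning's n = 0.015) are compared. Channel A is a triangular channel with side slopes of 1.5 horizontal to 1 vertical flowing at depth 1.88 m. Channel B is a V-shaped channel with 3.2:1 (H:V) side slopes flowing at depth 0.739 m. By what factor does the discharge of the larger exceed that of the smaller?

5.16

Channel A: For a triangular section with side slope z = 1.5: A = zy² = 1.5×1.88² = 5.302 m²; P = 2y√(1+z²) = 2×1.88×1.803 = 6.778 m. Hydraulic radius R = A/P = 5.302/6.778 = 0.7821 m. Q_A = (1/0.015)·5.302·0.7821^(2/3)·√0.0029 = 16.16 m³/s.
Channel B: For a triangular section with side slope z = 3.2: A = zy² = 3.2×0.739² = 1.748 m²; P = 2y√(1+z²) = 2×0.739×3.353 = 4.955 m. Hydraulic radius R = A/P = 1.748/4.955 = 0.3527 m. Q_B = (1/0.015)·1.748·0.3527^(2/3)·√0.0029 = 3.132 m³/s.
The larger discharge is 16.16 m³/s and the smaller is 3.132 m³/s; the ratio is 5.16.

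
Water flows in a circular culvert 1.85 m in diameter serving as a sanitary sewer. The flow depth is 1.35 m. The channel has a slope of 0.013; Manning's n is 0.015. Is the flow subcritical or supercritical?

For a circular section of diameter D = 1.85 m at depth y = 1.35 m, the central angle is θ = 2 arccos(1 − 2y/D) = 4.096 rad. Then A = (D²/8)(θ − sin θ) = 2.102 m² and P = Dθ/2 = 3.789 m.
Hydraulic radius R = A/P = 2.102/3.789 = 0.5547 m.
V = (1/n) R^(2/3) √S = (1/0.015) × 0.5547^(2/3) × √0.013 = 5.131 m/s. Hydraulic depth D_h = A/T = 2.102/1.643 = 1.279 m.
Froude number Fr = V/√(g·D_h) = 5.131/√(9.81×1.279) = 1.45, which is greater than 1, so the flow is supercritical.

supercritical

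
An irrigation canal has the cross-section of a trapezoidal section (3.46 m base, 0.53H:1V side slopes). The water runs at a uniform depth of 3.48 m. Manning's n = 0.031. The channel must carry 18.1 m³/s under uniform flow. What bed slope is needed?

S = 0.000482

With bottom width b = 3.46 m and side slope z = 0.53: A = (b + zy)y = (3.46 + 0.53×3.48)×3.48 = 18.46 m²; P = b + 2y√(1+z²) = 3.46 + 2×3.48×1.132 = 11.34 m.
Hydraulic radius R = A/P = 18.46/11.34 = 1.628 m.
From Manning's equation, S = [nQ / (1 A R^(2/3))]² = [0.031 × 18.1 / (1 × 18.46 × 1.628^(2/3))]² = 0.000482.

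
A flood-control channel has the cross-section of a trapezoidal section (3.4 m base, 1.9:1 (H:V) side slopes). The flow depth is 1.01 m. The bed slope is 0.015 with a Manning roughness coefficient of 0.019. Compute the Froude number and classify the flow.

supercritical

With bottom width b = 3.4 m and side slope z = 1.9: A = (b + zy)y = (3.4 + 1.9×1.01)×1.01 = 5.372 m²; P = b + 2y√(1+z²) = 3.4 + 2×1.01×2.147 = 7.737 m.
Hydraulic radius R = A/P = 5.372/7.737 = 0.6943 m.
V = (1/n) R^(2/3) √S = (1/0.019) × 0.6943^(2/3) × √0.015 = 5.054 m/s. Hydraulic depth D_h = A/T = 5.372/7.238 = 0.7422 m.
Froude number Fr = V/√(g·D_h) = 5.054/√(9.81×0.7422) = 1.87, which is greater than 1, so the flow is supercritical.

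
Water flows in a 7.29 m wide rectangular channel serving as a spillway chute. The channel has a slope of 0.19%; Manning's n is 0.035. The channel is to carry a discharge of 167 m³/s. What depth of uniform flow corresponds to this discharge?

y_n = 9.62 m

Manning's equation rearranged: A R^(2/3) = nQ / (1·√S) = 0.035 × 167 / (√0.0019) = 134.1.
Trying y = 8.37 m: A R^(2/3) = 113.6 — too small.
Trying y = 10.5 m: A R^(2/3) = 148.6 — too large.
Trying y = 9.62 m: A R^(2/3) = 134.1 — ≈ 134.1.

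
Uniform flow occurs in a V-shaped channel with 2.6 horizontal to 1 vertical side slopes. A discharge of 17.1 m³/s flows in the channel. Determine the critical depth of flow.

y_c = 1.55 m

At critical depth, Q² T / (g A³) = 1, i.e. A³/T = Q²/g = 17.1²/9.81 = 29.81.
At y = 1.28 m: A³/T = 11.61 — too small.
At y = 1.91 m: A³/T = 85.92 — too large.
At y = 1.55 m: A³/T = 30.24 — matches.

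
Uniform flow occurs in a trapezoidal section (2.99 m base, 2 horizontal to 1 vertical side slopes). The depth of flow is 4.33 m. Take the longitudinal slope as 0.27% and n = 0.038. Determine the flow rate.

With bottom width b = 2.99 m and side slope z = 2: A = (b + zy)y = (2.99 + 2×4.33)×4.33 = 50.44 m²; P = b + 2y√(1+z²) = 2.99 + 2×4.33×2.236 = 22.35 m.
Hydraulic radius R = A/P = 50.44/22.35 = 2.257 m.
Manning's equation: Q = (1/n) A R^(2/3) S^(1/2) = (1/0.038) × 50.44 × 2.257^(2/3) × 0.0027^(1/2) = 119 m³/s.

Q = 119 m³/s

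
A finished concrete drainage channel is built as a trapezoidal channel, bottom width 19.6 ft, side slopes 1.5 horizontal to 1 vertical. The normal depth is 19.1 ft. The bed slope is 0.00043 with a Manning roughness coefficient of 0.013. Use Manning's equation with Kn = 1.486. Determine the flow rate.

With bottom width b = 19.6 ft and side slope z = 1.5: A = (b + zy)y = (19.6 + 1.5×19.1)×19.1 = 921.6 ft²; P = b + 2y√(1+z²) = 19.6 + 2×19.1×1.803 = 88.47 ft.
Hydraulic radius R = A/P = 921.6/88.47 = 10.42 ft.
Manning's equation: Q = (1.486/n) A R^(2/3) S^(1/2) = (1.486/0.013) × 921.6 × 10.42^(2/3) × 0.00043^(1/2) = 10400 ft³/s.

Q = 10400 ft³/s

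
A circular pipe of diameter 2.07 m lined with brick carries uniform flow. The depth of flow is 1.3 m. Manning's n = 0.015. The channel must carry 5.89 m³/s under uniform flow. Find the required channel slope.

S = 0.0032

For a circular section of diameter D = 2.07 m at depth y = 1.3 m, the central angle is θ = 2 arccos(1 − 2y/D) = 3.659 rad. Then A = (D²/8)(θ − sin θ) = 2.225 m² and P = Dθ/2 = 3.788 m.
Hydraulic radius R = A/P = 2.225/3.788 = 0.5875 m.
From Manning's equation, S = [nQ / (1 A R^(2/3))]² = [0.015 × 5.89 / (1 × 2.225 × 0.5875^(2/3))]² = 0.0032.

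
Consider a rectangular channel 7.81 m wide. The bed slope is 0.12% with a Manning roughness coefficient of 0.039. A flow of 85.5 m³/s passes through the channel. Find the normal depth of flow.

y_n = 6.74 m

Manning's equation rearranged: A R^(2/3) = nQ / (1·√S) = 0.039 × 85.5 / (√0.0012) = 96.26.
Try y = 5.85 m: A R^(2/3) = 80.57 — low.
Try y = 8.52 m: A R^(2/3) = 128.3 — high.
Try y = 6.74 m: A R^(2/3) = 96.25 — ≈ 96.26.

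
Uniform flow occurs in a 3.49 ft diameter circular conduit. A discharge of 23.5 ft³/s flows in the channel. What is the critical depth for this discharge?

At critical depth, Q² T / (g A³) = 1, i.e. A³/T = Q²/g = 23.5²/32.2 = 17.15.
Trying y = 1.31 ft: A³/T = 10.45 — short.
Trying y = 1.49 ft: A³/T = 17.13 — matches.

y_c = 1.49 ft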